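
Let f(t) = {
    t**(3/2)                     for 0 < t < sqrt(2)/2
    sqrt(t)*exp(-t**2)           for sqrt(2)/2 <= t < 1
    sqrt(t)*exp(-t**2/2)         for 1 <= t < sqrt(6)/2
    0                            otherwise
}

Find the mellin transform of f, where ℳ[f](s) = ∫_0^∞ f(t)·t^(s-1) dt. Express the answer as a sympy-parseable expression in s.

2**(3/4 - s/2)*(2**(s/2 + 1/4)*(2*s + 3)*uppergamma(s/2 + 1/4, 1/2) - 2**(s/2 + 1/4)*(2*s + 3)*uppergamma(s/2 + 1/4, 1) + 2**(s + 1/2)*(2*s + 3)*uppergamma(s/2 + 1/4, 1/2) - 2**(s + 1/2)*(2*s + 3)*uppergamma(s/2 + 1/4, 3/4) + 2*sqrt(2))/(4*(2*s + 3))
  Re(s) > -3/2

peel off the shared t-power: t on [0, sqrt(2)/2); exp(-t**2) on [sqrt(2)/2, 1); exp(-t**2/2) on [1, sqrt(6)/2)
undo the power substitution: sqrt(t) on [0, 1/2); exp(-t) on [1/2, 1); exp(-t/2) on [1, 3/2)
split f at sqrt(2)/2, 1: ℳ[f](s) collects 3 kernel integrals
[0, sqrt(2)/2) adds the kernel integral of t**(3/2)
piece [sqrt(2)/2, 1): integrate sqrt(t)*exp(-t**2) against the kernel
for t in [1, sqrt(6)/2): the term is ∫ sqrt(t)*exp(-t**2/2)·t^(s-1)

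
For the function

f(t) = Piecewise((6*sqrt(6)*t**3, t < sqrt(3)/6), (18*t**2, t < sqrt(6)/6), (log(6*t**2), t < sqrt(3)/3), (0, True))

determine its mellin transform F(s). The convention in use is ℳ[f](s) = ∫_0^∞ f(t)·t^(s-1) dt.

reversing the common scale on t: 3*sqrt(6)*t**3/4 on [0, sqrt(3)/3); 9*t**2/2 on [sqrt(3)/3, sqrt(6)/3); log(3*t**2/2) on [sqrt(6)/3, 2*sqrt(3)/3)
remove the power substitution first: 3*sqrt(6)*t**(3/2)/4 on [0, 1/3); 9*t/2 on [1/3, 2/3); log(3*t/2) on [2/3, 4/3)
remove the common scale on t first: t**(3/2) on [0, 1/2); 3*t on [1/2, 1); log(t) on [1, 2)
split f at sqrt(3)/6, sqrt(6)/6: ℳ[f](s) collects 3 kernel integrals
piece [0, sqrt(3)/6): integrate 6*sqrt(6)*t**3 against the kernel
over [sqrt(3)/6, sqrt(6)/6), the kernel integral of 18*t**2 enters the sum
for t in [sqrt(6)/6, sqrt(3)/3): the term is ∫ log(6*t**2)·t^(s-1)

(sqrt(3)/3)**s*(12*2**(s/2)*s**2*(s + 3) + 8*2**(s/2)*(s + 2)*(s + 3) + 4*2**s*s*(s + 2)*(s + 3)*log(2) - 8*2**s*(s + 2)*(s + 3) + sqrt(2)*s**2*(s + 2) - 6*s**2*(s + 3))/(4*2**s*s**2*(s + 2)*(s + 3))
  Re(s) > -3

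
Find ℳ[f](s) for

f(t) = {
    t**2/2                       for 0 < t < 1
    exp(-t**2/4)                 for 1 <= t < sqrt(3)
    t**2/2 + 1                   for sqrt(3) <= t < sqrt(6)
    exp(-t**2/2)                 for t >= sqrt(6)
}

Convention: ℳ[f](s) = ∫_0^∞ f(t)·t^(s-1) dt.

back out the power substitution: t/2 on [0, 1); exp(-t/4) on [1, 3); t/2 + 1 on [3, 6); …
peel off the common scale on t: t on [0, 1/2); exp(-t/2) on [1/2, 3/2); t + 1 on [3/2, 3); …
f breaks at 1, sqrt(3), sqrt(6) into 4 integrals to sum
for t in [0, 1): the term is ∫ t**2/2·t^(s-1)
∫ over [1, sqrt(3)) of exp(-t**2/4)·t^(s-1) joins the sum
∫ (t**2/2 + 1)·t^(s-1) over [sqrt(3), sqrt(6))
the [sqrt(6), ∞) slice contributes ∫ exp(-t**2/2)·t^(s-1) dt

(2**(s/2)*s*(s + 2)*uppergamma(s/2, 3) + 2**s*s*(s + 2)*uppergamma(s/2, 1/4) - 2**s*s*(s + 2)*uppergamma(s/2, 3/4) - 5*3**(s/2)*s - 4*3**(s/2) + 8*6**(s/2)*s + 4*6**(s/2) + s)/(2*s*(s + 2))
  Re(s) > -2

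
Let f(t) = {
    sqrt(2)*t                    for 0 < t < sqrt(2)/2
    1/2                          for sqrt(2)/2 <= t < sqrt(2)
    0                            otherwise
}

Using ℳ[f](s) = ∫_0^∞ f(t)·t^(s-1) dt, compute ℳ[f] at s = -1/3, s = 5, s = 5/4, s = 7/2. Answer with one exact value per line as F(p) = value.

F(-1/3) = 3*2**(1/6)*(4 - 2**(2/3))/4
F(5) = 49*sqrt(2)/120
F(5/4) = 2**(3/8)*(1 + 18*2**(1/4))/45
F(7/2) = 2**(1/4)*(5 + 72*sqrt(2))/252

reversing the power substitution: sqrt(2)*sqrt(t) on [0, 1/2); 1/2 on [1/2, 2)
undo the common scale on t: sqrt(t) on [0, 1); 1/2 on [1, 4)
reversing the power substitution: t on [0, 1); 1/2 on [1, 2)
linearity at sqrt(2)/2 turns ℳ[f](s) into 2 summed integrals
∫ sqrt(2)*t·t^(s-1) over [0, sqrt(2)/2)
over [sqrt(2)/2, sqrt(2)), the kernel integral of 1/2 enters the sum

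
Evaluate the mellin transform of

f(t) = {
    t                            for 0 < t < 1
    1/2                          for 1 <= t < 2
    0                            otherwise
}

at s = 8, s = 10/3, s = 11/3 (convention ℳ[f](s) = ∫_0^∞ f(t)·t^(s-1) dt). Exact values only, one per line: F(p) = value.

F(8) = 2311/144
F(10/3) = 21/260 + 6*2**(1/3)/5
F(11/3) = 6/77 + 12*2**(2/3)/11

along the cuts 1, ℳ[f](s) splits into 2 integrals
over [0, 1), the kernel integral of t enters the sum
for t in [1, 2): the term is ∫ 1/2·t^(s-1)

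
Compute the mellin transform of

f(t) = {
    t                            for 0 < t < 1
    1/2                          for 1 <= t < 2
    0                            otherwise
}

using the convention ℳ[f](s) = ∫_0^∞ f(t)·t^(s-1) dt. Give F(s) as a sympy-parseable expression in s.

slice at 1, transform all 2 pieces, and sum them
[0, 1) adds the kernel integral of t
the [1, 2) slice contributes ∫ 1/2·t^(s-1) dt

(2**s*(s + 1) + s - 1)/(2*s*(s + 1))
  Re(s) > -1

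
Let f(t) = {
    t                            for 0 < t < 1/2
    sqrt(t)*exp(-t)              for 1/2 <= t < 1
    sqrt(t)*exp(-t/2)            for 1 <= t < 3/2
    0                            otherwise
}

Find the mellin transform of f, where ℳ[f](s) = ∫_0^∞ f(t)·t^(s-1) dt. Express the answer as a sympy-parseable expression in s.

2**(-s - 3/2)*(2**(s + 3/2)*(s + 1)*uppergamma(s + 1/2, 1/2) - 2**(s + 3/2)*(s + 1)*uppergamma(s + 1/2, 1) + 2**(2*s + 2)*(s + 1)*uppergamma(s + 1/2, 1/2) - 2**(2*s + 2)*(s + 1)*uppergamma(s + 1/2, 3/4) + sqrt(2))/(s + 1)
  Re(s) > -1

the shared t-power comes off first: sqrt(t) on [0, 1/2); exp(-t) on [1/2, 1); exp(-t/2) on [1, 3/2)
cuts at 1/2, 1: linearity sums the 3 kernel integrals
∫ t·t^(s-1) over [0, 1/2)
[1/2, 1) adds the kernel integral of sqrt(t)*exp(-t)
[1, 3/2) adds the kernel integral of sqrt(t)*exp(-t/2)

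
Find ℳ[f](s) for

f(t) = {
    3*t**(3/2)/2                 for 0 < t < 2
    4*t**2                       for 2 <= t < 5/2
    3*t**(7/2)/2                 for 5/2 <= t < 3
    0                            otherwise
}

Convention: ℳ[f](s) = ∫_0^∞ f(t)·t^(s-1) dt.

(3*2**(s + 3/2)*(s + 2)*(2*s + 7) - 4*2**(s + 2)*(2*s + 3)*(2*s + 7) + 3*3**(s + 7/2)*(s + 2)*(2*s + 3) + 4*(5/2)**(s + 2)*(2*s + 3)*(2*s + 7) - 3*(5/2)**(s + 7/2)*(s + 2)*(2*s + 3))/((s + 2)*(2*s + 3)*(2*s + 7))
  Re(s) > -3/2

integrate the 3 segments split at 2, 5/2, then add the results
between 0 and 2 the integrand is 3*t**(3/2)/2·t^(s-1)
piece [2, 5/2): integrate 4*t**2 against the kernel
segment [5/2, 3) carries 3*t**(7/2)/2; integrate it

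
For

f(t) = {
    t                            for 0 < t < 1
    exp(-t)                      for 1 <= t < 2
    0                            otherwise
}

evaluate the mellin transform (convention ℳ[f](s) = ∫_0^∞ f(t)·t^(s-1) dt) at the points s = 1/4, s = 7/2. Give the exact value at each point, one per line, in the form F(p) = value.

F(1/4) = -uppergamma(1/4, 2) + uppergamma(1/4, 1) + 4/5
F(7/2) = (-918*sqrt(2) + (-135*sqrt(pi)*erfc(sqrt(2)) + 16 + 135*sqrt(pi)*erfc(1))*exp(2) + 522*E)*exp(-2)/72

f breaks at 1 into 2 integrals to sum
∫ t·t^(s-1) over [0, 1)
for t in [1, 2): the term is ∫ exp(-t)·t^(s-1)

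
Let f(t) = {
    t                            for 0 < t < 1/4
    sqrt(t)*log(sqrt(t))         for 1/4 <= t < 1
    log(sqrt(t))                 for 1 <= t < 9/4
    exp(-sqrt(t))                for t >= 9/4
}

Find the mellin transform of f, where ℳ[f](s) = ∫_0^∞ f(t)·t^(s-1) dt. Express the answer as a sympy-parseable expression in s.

(8*2**(2*s)*s**2*(s + 1)*(4*s**2 + 4*s + 1)*uppergamma(2*s, 3/2) - 8*2**(2*s)*s**2*(s + 1) + 2*2**(2*s)*(s + 1)*(4*s**2 + 4*s + 1) + 9**s*s*(s + 1)*(-4*log(2) + 4*log(3))*(4*s**2 + 4*s + 1) - 2*9**s*(s + 1)*(4*s**2 + 4*s + 1) + 8*s**3*(s + 1)*log(2) + 4*s**2*(s + 1)*log(2) + 4*s**2*(s + 1) + s**2*(4*s**2 + 4*s + 1))/(4*2**(2*s)*s**2*(s + 1)*(4*s**2 + 4*s + 1))
  Re(s) > -1

reversing the power substitution: t**2 on [0, 1/2); t*log(t) on [1/2, 1); log(t) on [1, 3/2); …
cuts at 1/4, 1, 9/4: linearity sums the 4 kernel integrals
∫ over [0, 1/4) of t·t^(s-1) joins the sum
piece [1/4, 1): integrate sqrt(t)*log(sqrt(t)) against the kernel
over [1, 9/4), the kernel integral of log(sqrt(t)) enters the sum
between 9/4 and ∞ the integrand is exp(-sqrt(t))·t^(s-1)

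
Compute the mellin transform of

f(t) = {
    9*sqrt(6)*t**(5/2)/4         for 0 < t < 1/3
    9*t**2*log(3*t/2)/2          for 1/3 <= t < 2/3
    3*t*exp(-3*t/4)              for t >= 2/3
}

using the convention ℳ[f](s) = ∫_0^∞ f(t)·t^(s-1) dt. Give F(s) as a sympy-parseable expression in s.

(8*2**(2*s)*(2*s + 5)*(2*s + (s + 1)**2 + 3)*uppergamma(s + 1, 1/2) - 4*2**s*(2*s + 5) + 2*s + (s + 1)*(2*s + 5)*log(2) + (2*s + 5)*log(2) + sqrt(2)*(2*s + (s + 1)**2 + 3) + 5)/(2*3**s*(2*s + 5)*(2*s + (s + 1)**2 + 3))
  Re(s) > -5/2

strip the common scale on t: sqrt(2)*t**(5/2)/4 on [0, 1); t**2*log(t/2)/2 on [1, 2); t*exp(-t/4) on [2, ∞)
strip the shared t-power: sqrt(2)*t**(3/2)/4 on [0, 1); t*log(t/2)/2 on [1, 2); exp(-t/4) on [2, ∞)
invert the common scale on t to get t**(3/2) on [0, 1/2); t*log(t) on [1/2, 1); exp(-t/2) on [1, ∞)
slice at 1/3, 2/3, transform all 3 pieces, and sum them
between 0 and 1/3 the integrand is 9*sqrt(6)*t**(5/2)/4·t^(s-1)
between 1/3 and 2/3 the integrand is 9*t**2*log(3*t/2)/2·t^(s-1)
[2/3, ∞) adds the kernel integral of 3*t*exp(-3*t/4)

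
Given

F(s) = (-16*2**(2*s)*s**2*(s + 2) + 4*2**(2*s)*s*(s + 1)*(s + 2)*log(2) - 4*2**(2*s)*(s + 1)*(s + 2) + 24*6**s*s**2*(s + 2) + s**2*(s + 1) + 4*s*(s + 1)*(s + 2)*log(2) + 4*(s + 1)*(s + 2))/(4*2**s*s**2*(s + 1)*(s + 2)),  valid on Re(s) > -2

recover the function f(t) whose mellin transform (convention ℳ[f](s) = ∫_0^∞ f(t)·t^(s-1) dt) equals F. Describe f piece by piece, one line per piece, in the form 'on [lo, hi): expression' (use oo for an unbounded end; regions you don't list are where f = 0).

on [0, 1/2): t**2
on [1/2, 2): log(t)
on [2, 3): 2*t

linearity at 1/2, 2 turns ℳ[f](s) into 3 summed integrals
the [0, 1/2) slice contributes ∫ t**2·t^(s-1) dt
for t in [1/2, 2): the term is ∫ log(t)·t^(s-1)
piece [2, 3): integrate 2*t against the kernel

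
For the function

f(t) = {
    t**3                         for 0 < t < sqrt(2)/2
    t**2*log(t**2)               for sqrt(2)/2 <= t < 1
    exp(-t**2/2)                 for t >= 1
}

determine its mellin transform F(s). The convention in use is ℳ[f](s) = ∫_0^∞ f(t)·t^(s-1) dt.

(-2*2**(s/2)*(s + 3) + 2*2**s*(s + 3)*(s**2/4 + s + 1)*uppergamma(s/2, 1/2) + s*(s + 3)*log(2)/2 + s + (s + 3)*log(2) + sqrt(2)*(s**2/4 + s + 1) + 3)/(4*2**(s/2)*(s + 3)*(s**2/4 + s + 1))
  Re(s) > -3

invert the power substitution to get t**(3/2) on [0, 1/2); t*log(t) on [1/2, 1); exp(-t/2) on [1, ∞)
breakpoints sqrt(2)/2, 1: one integral from each of the 3 segments
piece [0, sqrt(2)/2): integrate t**3 against the kernel
for t in [sqrt(2)/2, 1): the term is ∫ t**2*log(t**2)·t^(s-1)
between 1 and ∞ the integrand is exp(-t**2/2)·t^(s-1)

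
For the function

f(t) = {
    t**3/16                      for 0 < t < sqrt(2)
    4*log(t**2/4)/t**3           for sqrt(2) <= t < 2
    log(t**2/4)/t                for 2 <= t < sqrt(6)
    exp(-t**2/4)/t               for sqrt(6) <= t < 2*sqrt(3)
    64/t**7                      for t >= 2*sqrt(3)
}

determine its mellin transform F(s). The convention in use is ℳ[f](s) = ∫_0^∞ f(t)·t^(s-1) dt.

2**(s/2 - 1/2)*(27*2**(s/2 - 1/2)*(s/2 - 7/2)*(s/2 + 3/2)*(s - 1)**2*(-s + (s - 1)**2/4 + 2)*uppergamma(s/2 - 1/2, 3/2) - 27*2**(s/2 - 1/2)*(s/2 - 7/2)*(s/2 + 3/2)*(s - 1)**2*(-s + (s - 1)**2/4 + 2)*uppergamma(s/2 - 1/2, 3) - 27*2**(s/2 - 1/2)*(s/2 - 7/2)*(s/2 + 3/2)*(s - 1)**2 + 108*2**(s/2 - 1/2)*(s/2 - 7/2)*(s/2 + 3/2)*(-s + (s - 1)**2/4 + 2) - 54*3**(s/2 - 1/2)*(s/2 - 7/2)*(s/2 + 3/2)*(s - 1)*(-s + (s - 1)**2/4 + 2)*log(2) + 54*3**(s/2 - 1/2)*(s/2 - 7/2)*(s/2 + 3/2)*(s - 1)*(-s + (s - 1)**2/4 + 2)*log(3) - 108*3**(s/2 - 1/2)*(s/2 - 7/2)*(s/2 + 3/2)*(-s + (s - 1)**2/4 + 2) - 6**(s/2 - 1/2)*(s/2 + 3/2)*(s - 1)**2*(-s + (s - 1)**2/4 + 2) + 27*(s/2 - 7/2)*(s/2 + 3/2)*(s - 1)**3*log(2) - 54*(s/2 - 7/2)*(s/2 + 3/2)*(s - 1)**2*log(2) + 54*(s/2 - 7/2)*(s/2 + 3/2)*(s - 1)**2 + 27*(s/2 - 7/2)*(s - 1)**2*(-s + (s - 1)**2/4 + 2)/4)/(54*(s/2 - 7/2)*(s/2 + 3/2)*(s - 1)**2*(-s + (s - 1)**2/4 + 2))
  -3 < Re(s) < 7

the shared t-power comes off first: t**4/16 on [0, sqrt(2)); 4*log(t**2/4)/t**2 on [sqrt(2), 2); log(t**2/4) on [2, sqrt(6)); …
reversing the common scale on t: t**4 on [0, sqrt(2)/2); log(t**2)/t**2 on [sqrt(2)/2, 1); log(t**2) on [1, sqrt(6)/2); …
the power substitution comes off first: t**2 on [0, 1/2); log(t)/t on [1/2, 1); log(t) on [1, 3/2); …
f breaks at sqrt(2), 2, sqrt(6), 2*sqrt(3) into 5 integrals to sum
over [0, sqrt(2)), the kernel integral of t**3/16 enters the sum
∫ over [sqrt(2), 2) of 4*log(t**2/4)/t**3·t^(s-1) joins the sum
for t in [2, sqrt(6)): the term is ∫ log(t**2/4)/t·t^(s-1)
over [sqrt(6), 2*sqrt(3)), the kernel integral of exp(-t**2/4)/t enters the sum
the [2*sqrt(3), ∞) slice contributes ∫ 64/t**7·t^(s-1) dt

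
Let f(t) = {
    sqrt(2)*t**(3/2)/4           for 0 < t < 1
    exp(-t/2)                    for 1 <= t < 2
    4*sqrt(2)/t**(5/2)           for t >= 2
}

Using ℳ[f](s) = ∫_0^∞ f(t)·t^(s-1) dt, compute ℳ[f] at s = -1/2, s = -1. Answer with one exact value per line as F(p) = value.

the common scale on t comes off first: t**(3/2) on [0, 1/2); exp(-t) on [1/2, 1); t**(-5/2) on [1, ∞)
treat the 3 regions marked off by 1, 2 separately and sum
segment [0, 1) carries sqrt(2)*t**(3/2)/4; integrate it
on [1, 2) integrate f = exp(-t/2) against the kernel
∫ 4*sqrt(2)/t**(5/2)·t^(s-1) over [2, ∞)

F(-1/2) = -sqrt(2)*sqrt(pi)*erfc(sqrt(2)/2) - sqrt(2)*exp(-1) + sqrt(2)*sqrt(pi)*erfc(1) + 5*sqrt(2)/12 + 2*exp(-1/2)
F(-1) = -expint(2, 1)/2 + 1/7 + expint(2, 1/2) + sqrt(2)/2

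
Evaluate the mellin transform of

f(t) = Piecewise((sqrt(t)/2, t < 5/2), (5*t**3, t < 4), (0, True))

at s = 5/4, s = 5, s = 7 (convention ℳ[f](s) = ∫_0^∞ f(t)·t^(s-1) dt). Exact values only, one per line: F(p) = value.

F(5/4) = -3125*2**(3/4)*5**(1/4)/136 + 5*2**(1/4)*5**(3/4)/14 + 5120*sqrt(2)/17
F(5) = 3125*sqrt(10)/704 + 81932955/2048
F(7) = 15625*sqrt(10)/768 + 1063976199/2048

decompose at 5/2; ℳ[f](s) sums the 2 pieces' integrals
piece [0, 5/2): integrate sqrt(t)/2 against the kernel
segment 5/2 to 4 holds 5*t**3; add its integral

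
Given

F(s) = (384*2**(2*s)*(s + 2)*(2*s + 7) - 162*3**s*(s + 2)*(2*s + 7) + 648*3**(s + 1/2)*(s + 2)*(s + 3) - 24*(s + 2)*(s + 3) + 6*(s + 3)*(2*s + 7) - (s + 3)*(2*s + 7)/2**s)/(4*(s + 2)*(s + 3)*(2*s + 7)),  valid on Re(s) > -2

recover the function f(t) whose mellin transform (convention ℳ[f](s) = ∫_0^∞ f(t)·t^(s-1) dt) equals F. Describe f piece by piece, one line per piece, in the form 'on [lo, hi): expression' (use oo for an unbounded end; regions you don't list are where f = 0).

the 4 pieces separated at 1/2, 1, 3 each add one integral
∫ over [0, 1/2) of t**2/2·t^(s-1) joins the sum
∫ 3*t**2/2·t^(s-1) over [1/2, 1)
on [1, 3): add ∫ 3*t**(7/2)·t^(s-1) dt
on [3, 4): add ∫ 3*t**3/2·t^(s-1) dt

on [0, 1/2): t**2/2
on [1/2, 1): 3*t**2/2
on [1, 3): 3*t**(7/2)
on [3, 4): 3*t**3/2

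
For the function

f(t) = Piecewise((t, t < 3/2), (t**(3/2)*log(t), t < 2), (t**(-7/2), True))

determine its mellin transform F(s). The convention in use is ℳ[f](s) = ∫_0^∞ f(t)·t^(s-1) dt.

2**(-s - 5/2)*(-2**(2*s + 6)*(s + 1)*(2*s - 7) + 3**(s + 1/2)*(s + 1)*(2*s - 7)*(2*s + 1)*(-12*log(3) + 12*log(2)) + 3**(s + 1/2)*(s + 1)*(2*s - 7)*(-24*log(3) + 24*log(2)) + 2*3**(s + 1/2)*sqrt(6)*(2*s - 7)*(8*s + (2*s + 1)**2 + 8) + 8*3**(s + 3/2)*(s + 1)*(2*s - 7) + 32*4**s*(s + 1)*(2*s - 7)*(2*s + 1)*log(2) + 64*4**s*(s + 1)*(2*s - 7)*log(2) - 4**s*(s + 1)*(8*s + (2*s + 1)**2 + 8))/((s + 1)*(2*s - 7)*(8*s + (2*s + 1)**2 + 8))
  -1 < Re(s) < 7/2

reversing the shared t-power: sqrt(t) on [0, 3/2); t*log(t) on [3/2, 2); t**(-4) on [2, ∞)
slice at 3/2, 2, transform all 3 pieces, and sum them
over [0, 3/2), the kernel integral of t enters the sum
[3/2, 2) adds the kernel integral of t**(3/2)*log(t)
on [2, ∞): add ∫ t**(-7/2)·t^(s-1) dt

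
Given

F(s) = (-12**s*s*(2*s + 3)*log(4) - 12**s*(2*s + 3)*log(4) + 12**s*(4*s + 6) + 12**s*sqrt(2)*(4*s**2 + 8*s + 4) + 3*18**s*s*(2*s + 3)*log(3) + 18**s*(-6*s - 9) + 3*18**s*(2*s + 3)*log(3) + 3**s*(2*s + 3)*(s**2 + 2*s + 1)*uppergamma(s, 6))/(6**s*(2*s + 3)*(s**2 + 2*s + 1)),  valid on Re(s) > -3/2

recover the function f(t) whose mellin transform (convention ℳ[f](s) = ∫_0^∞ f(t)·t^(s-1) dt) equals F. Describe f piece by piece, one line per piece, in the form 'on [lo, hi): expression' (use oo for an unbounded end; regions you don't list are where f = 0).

on [0, 2): t**(3/2)
on [2, 3): t*log(t)
on [3, oo): exp(-2*t)

breakpoints 2, 3: one integral from each of the 3 segments
between 0 and 2 the integrand is t**(3/2)·t^(s-1)
for t in [2, 3): the term is ∫ t*log(t)·t^(s-1)
over [3, ∞), the kernel integral of exp(-2*t) enters the sum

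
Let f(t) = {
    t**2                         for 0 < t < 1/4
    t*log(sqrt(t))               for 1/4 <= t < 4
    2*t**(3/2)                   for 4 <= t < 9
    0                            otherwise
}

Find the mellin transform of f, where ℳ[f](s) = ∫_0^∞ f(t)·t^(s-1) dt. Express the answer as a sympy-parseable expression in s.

the shared t-power comes off first: t on [0, 1/4); log(sqrt(t)) on [1/4, 4); 2*sqrt(t) on [4, 9)
back out the power substitution: t**2 on [0, 1/2); log(t) on [1/2, 2); 2*t on [2, 3)
breakpoints 1/4, 4: one integral from each of the 3 segments
for t in [0, 1/4): the term is ∫ t**2·t^(s-1)
on [1/4, 4) integrate f = t*log(sqrt(t)) against the kernel
on [4, 9): add ∫ 2*t**(3/2)·t^(s-1) dt

(-512*2**(4*s)*(s + 1)**2*(s + 2) + 64*2**(4*s)*(s + 1)*(s + 2)*(2*s + 3)*log(2) - 32*2**(4*s)*(s + 2)*(2*s + 3) + 1728*6**(2*s)*(s + 1)**2*(s + 2) + (s + 1)**2*(2*s + 3) + 4*(s + 1)*(s + 2)*(2*s + 3)*log(2) + 2*(s + 2)*(2*s + 3))/(16*2**(2*s)*(s + 1)**2*(s + 2)*(2*s + 3))
  Re(s) > -2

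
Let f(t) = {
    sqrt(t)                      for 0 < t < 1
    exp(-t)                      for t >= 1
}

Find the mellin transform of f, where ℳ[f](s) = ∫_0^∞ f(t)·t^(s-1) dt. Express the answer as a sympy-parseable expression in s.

((2*s + 1)*uppergamma(s, 1) + 2)/(2*s + 1)
  Re(s) > -1/2

decompose at 1; ℳ[f](s) sums the 2 pieces' integrals
between 0 and 1 the integrand is sqrt(t)·t^(s-1)
for t in [1, ∞): the term is ∫ exp(-t)·t^(s-1)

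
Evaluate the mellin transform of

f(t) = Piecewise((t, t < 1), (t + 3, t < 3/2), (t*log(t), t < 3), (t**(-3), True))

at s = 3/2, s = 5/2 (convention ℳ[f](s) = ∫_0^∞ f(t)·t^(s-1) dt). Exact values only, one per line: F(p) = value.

integrate the 4 segments split at 1, 3/2, 3, then add the results
the [0, 1) slice contributes ∫ t·t^(s-1) dt
segment [1, 3/2) carries (t + 3); integrate it
on [3/2, 3) integrate f = t*log(t) against the kernel
segment [3, ∞) carries t**(-3); integrate it

F(3/2) = -922*sqrt(3)/675 - 2 + 213*sqrt(6)/100 + log(2**(9*sqrt(6)/20)*3**(-9*sqrt(6)/20 + 18*sqrt(3)/5))
F(5/2) = -226*sqrt(3)/147 - 27*sqrt(6)*log(3)/56 - 6/5 + 27*sqrt(6)*log(2)/56 + 3861*sqrt(6)/1960 + 54*sqrt(3)*log(3)/7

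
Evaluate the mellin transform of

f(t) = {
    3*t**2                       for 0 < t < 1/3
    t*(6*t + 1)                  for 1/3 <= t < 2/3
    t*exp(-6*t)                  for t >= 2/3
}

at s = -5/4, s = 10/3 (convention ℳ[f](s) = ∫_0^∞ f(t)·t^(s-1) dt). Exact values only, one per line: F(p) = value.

F(-5/4) = 6**(1/4)*uppergamma(-1/4, 4) + 2*2**(3/4)*3**(1/4)/3 + 8*3**(1/4)/3
F(10/3) = 18**(1/3)*(-87*2**(2/3) + 13*2**(1/3)*uppergamma(13/3, 4) + 6528)/101088

undo the shared t-power: 3*t on [0, 1/3); 6*t + 1 on [1/3, 2/3); exp(-6*t) on [2/3, ∞)
remove the common scale on t first: t on [0, 1); 2*t + 1 on [1, 2); exp(-2*t) on [2, ∞)
linearity at 1/3, 2/3 turns ℳ[f](s) into 3 summed integrals
the [0, 1/3) slice contributes ∫ 3*t**2·t^(s-1) dt
piece [1/3, 2/3): integrate t*(6*t + 1) against the kernel
on [2/3, ∞) integrate f = t*exp(-6*t) against the kernel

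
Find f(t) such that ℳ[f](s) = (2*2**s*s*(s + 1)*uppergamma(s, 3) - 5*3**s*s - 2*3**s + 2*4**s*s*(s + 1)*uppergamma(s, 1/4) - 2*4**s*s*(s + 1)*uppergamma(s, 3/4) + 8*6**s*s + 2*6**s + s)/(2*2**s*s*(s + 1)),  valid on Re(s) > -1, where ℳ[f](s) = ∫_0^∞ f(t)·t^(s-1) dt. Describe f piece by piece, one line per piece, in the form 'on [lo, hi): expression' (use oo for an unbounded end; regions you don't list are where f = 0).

on [0, 1/2): t
on [1/2, 3/2): exp(-t/2)
on [3/2, 3): t + 1
on [3, oo): exp(-t)

split f at 1/2, 3/2, 3: ℳ[f](s) collects 4 kernel integrals
∫ over [0, 1/2) of t·t^(s-1) joins the sum
on [1/2, 3/2): add ∫ exp(-t/2)·t^(s-1) dt
segment 3/2 to 3 holds (t + 1); add its integral
between 3 and ∞ the integrand is exp(-t)·t^(s-1)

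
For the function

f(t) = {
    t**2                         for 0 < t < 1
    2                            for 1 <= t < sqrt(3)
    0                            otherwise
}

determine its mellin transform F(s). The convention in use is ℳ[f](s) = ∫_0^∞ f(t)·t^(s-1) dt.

(2*3**(s/2)*(s + 2) - s - 4)/(s*(s + 2))
  Re(s) > -2

back out the shared t-power: t on [0, 1); 2/t on [1, sqrt(3))
the power substitution comes off first: sqrt(t) on [0, 1); 2/sqrt(t) on [1, 3)
reversing the shared t-power: t**(3/2) on [0, 1); 2*sqrt(t) on [1, 3)
integrate the 2 segments split at 1, then add the results
between 0 and 1 the integrand is t**2·t^(s-1)
∫ over [1, sqrt(3)) of 2·t^(s-1) joins the sum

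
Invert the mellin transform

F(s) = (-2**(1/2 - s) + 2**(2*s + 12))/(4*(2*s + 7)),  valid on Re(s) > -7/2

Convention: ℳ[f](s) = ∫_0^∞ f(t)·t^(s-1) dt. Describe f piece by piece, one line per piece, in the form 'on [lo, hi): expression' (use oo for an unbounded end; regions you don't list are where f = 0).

on [0, 1/2): 2*t**(7/2)
on [1/2, 4): 4*t**(7/2)

f breaks at 1/2 into 2 integrals to sum
∫ 2*t**(7/2)·t^(s-1) over [0, 1/2)
between 1/2 and 4 the integrand is 4*t**(7/2)·t^(s-1)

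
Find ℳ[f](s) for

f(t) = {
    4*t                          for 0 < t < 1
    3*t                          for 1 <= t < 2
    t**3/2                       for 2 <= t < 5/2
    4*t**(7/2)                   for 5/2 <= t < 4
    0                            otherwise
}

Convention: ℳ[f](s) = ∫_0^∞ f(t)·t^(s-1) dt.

(6*2**(s + 1)*(s + 3)*(2*s + 7) - 2**(s + 3)*(s + 1)*(2*s + 7) + 16*4**(s + 7/2)*(s + 1)*(s + 3) + (5/2)**(s + 3)*(s + 1)*(2*s + 7) - 16*(5/2)**(s + 7/2)*(s + 1)*(s + 3) + 2*(s + 3)*(2*s + 7))/(2*(s + 1)*(s + 3)*(2*s + 7))
  Re(s) > -1

breakpoints 1, 2, 5/2: one integral from each of the 4 segments
∫ 4*t·t^(s-1) over [0, 1)
piece [1, 2): integrate 3*t against the kernel
segment 2 to 5/2 holds t**3/2; add its integral
between 5/2 and 4 the integrand is 4*t**(7/2)·t^(s-1)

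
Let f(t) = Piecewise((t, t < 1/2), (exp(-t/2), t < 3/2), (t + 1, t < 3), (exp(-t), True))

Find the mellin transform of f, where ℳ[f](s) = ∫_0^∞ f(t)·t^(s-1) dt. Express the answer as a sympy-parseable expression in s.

(2*2**s*s*(s + 1)*uppergamma(s, 3) - 5*3**s*s - 2*3**s + 2*4**s*s*(s + 1)*uppergamma(s, 1/4) - 2*4**s*s*(s + 1)*uppergamma(s, 3/4) + 8*6**s*s + 2*6**s + s)/(2*2**s*s*(s + 1))
  Re(s) > -1

decompose at 1/2, 3/2, 3; ℳ[f](s) sums the 4 pieces' integrals
∫ t·t^(s-1) over [0, 1/2)
for t in [1/2, 3/2): the term is ∫ exp(-t/2)·t^(s-1)
piece [3/2, 3): integrate (t + 1) against the kernel
[3, ∞) adds the kernel integral of exp(-t)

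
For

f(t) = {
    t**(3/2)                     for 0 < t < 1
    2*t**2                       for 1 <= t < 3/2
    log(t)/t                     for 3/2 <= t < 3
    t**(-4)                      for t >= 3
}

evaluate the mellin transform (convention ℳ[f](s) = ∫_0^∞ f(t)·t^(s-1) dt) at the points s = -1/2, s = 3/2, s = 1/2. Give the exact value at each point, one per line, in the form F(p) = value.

slice at 1, 3/2, 3, transform all 4 pieces, and sum them
segment 0 to 1 holds t**(3/2); add its integral
over [1, 3/2), the kernel integral of 2*t**2 enters the sum
segment 3/2 to 3 holds log(t)/t; add its integral
the [3, ∞) slice contributes ∫ t**(-4)·t^(s-1) dt

F(-1/2) = -1/3 - 4*sqrt(6)*log(2)/27 - 2*sqrt(3)*log(3)/27 - 106*sqrt(3)/2187 + 4*sqrt(6)*log(3)/27 + 89*sqrt(6)/81
F(3/2) = -538*sqrt(3)/135 - 5/21 + log(2**(sqrt(6))*3**(-sqrt(6) + 2*sqrt(3))) + 83*sqrt(6)/28
F(1/2) = -754*sqrt(3)/567 - 2*sqrt(3)*log(3)/3 - 2*sqrt(6)*log(2)/3 - 3/10 + 2*sqrt(6)*log(3)/3 + 67*sqrt(6)/30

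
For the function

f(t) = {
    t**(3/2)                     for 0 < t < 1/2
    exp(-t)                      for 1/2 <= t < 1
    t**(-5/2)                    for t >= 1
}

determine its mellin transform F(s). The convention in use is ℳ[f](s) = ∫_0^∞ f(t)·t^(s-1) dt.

(2*2**s*(2*s - 5)*(2*s + 3)*uppergamma(s, 1/2) - 2*2**s*(2*s - 5)*(2*s + 3)*uppergamma(s, 1) - 4*2**s*(2*s + 3) + sqrt(2)*(2*s - 5))/(2*2**s*(2*s - 5)*(2*s + 3))
  -3/2 < Re(s) < 5/2

decompose at 1/2, 1; ℳ[f](s) sums the 3 pieces' integrals
the [0, 1/2) slice contributes ∫ t**(3/2)·t^(s-1) dt
segment [1/2, 1) carries exp(-t); integrate it
segment [1, ∞) carries t**(-5/2); integrate it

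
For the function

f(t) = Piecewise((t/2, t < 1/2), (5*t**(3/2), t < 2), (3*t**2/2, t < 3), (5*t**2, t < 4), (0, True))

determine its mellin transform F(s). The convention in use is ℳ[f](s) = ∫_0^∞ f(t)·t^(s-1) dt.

(320*2**(2*s)*(s + 1)*(2*s + 3) - 24*2**s*(s + 1)*(2*s + 3) - 10*2**(1/2 - s)*(s + 1)*(s + 2) + 80*2**(s + 1/2)*(s + 1)*(s + 2) - 126*3**s*(s + 1)*(2*s + 3) + (s + 2)*(2*s + 3)/2**s)/(4*(s + 1)*(s + 2)*(2*s + 3))
  Re(s) > -1

breakpoints 1/2, 2, 3: one integral from each of the 4 segments
∫ over [0, 1/2) of t/2·t^(s-1) joins the sum
∫ 5*t**(3/2)·t^(s-1) over [1/2, 2)
piece [2, 3): integrate 3*t**2/2 against the kernel
piece [3, 4): integrate 5*t**2 against the kernel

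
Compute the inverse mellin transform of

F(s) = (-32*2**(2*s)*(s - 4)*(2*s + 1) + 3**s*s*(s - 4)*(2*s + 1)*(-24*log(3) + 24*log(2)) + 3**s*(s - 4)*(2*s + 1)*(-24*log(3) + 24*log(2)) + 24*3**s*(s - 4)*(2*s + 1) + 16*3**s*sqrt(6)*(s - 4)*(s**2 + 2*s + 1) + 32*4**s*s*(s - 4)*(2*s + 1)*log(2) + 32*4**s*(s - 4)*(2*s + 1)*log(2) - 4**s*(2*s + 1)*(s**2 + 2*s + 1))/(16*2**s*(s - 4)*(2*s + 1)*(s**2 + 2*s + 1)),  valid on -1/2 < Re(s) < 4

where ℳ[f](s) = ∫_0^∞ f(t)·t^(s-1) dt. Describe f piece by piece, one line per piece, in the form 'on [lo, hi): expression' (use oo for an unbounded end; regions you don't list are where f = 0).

decompose at 3/2, 2; ℳ[f](s) sums the 3 pieces' integrals
the [0, 3/2) slice contributes ∫ sqrt(t)·t^(s-1) dt
∫ over [3/2, 2) of t*log(t)·t^(s-1) joins the sum
on [2, ∞) integrate f = t**(-4) against the kernel

on [0, 3/2): sqrt(t)
on [3/2, 2): t*log(t)
on [2, oo): t**(-4)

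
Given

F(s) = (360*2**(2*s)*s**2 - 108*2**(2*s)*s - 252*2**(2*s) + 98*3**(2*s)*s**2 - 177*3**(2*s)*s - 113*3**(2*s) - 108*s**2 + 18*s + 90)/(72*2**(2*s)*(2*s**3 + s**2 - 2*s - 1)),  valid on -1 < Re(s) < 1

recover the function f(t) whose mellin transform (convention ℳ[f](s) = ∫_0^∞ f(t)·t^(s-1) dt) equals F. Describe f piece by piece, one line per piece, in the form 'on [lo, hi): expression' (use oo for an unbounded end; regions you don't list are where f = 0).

on [0, 1/4): t
on [1/4, 1): sqrt(t)*(2*sqrt(t) + 1)
on [1, 9/4): t/2
on [9/4, oo): 1/t

the power substitution comes off first: t**2 on [0, 1/2); t*(2*t + 1) on [1/2, 1); t**2/2 on [1, 3/2); …
strip the shared t-power: t**(3/2) on [0, 1/2); sqrt(t)*(2*t + 1) on [1/2, 1); t**(3/2)/2 on [1, 3/2); …
the shared t-power comes off first: t on [0, 1/2); 2*t + 1 on [1/2, 1); t/2 on [1, 3/2); …
summing 4 kernel integrals split by 1/4, 1, 9/4 yields ℳ[f](s)
on [0, 1/4): add ∫ t·t^(s-1) dt
for t in [1/4, 1): the term is ∫ sqrt(t)*(2*sqrt(t) + 1)·t^(s-1)
∫ over [1, 9/4) of t/2·t^(s-1) joins the sum
on [9/4, ∞): add ∫ 1/t·t^(s-1) dt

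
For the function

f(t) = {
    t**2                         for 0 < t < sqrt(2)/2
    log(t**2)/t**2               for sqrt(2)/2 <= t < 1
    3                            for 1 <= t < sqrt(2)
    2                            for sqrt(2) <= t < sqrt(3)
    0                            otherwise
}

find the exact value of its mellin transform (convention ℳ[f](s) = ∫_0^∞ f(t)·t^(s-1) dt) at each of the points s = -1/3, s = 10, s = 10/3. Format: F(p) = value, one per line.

F(-1/3) = 2**(1/6)*(-490*6**(5/6) - 735*2**(2/3) - 420*log(2) + 507 + 2115*2**(5/6))/490
F(10) = log(2)/128 + 79061/1536
F(10/3) = -81/40 + 3*2**(1/3)*log(2)/8 + 75*2**(1/3)/128 + 3*2**(2/3)/5 + 9*3**(2/3)/5

remove the power substitution first: t on [0, 1/2); log(t)/t on [1/2, 1); 3 on [1, 2); …
along the cuts sqrt(2)/2, 1, sqrt(2), ℳ[f](s) splits into 4 integrals
[0, sqrt(2)/2) adds the kernel integral of t**2
on [sqrt(2)/2, 1): add ∫ log(t**2)/t**2·t^(s-1) dt
segment 1 to sqrt(2) holds 3; add its integral
piece [sqrt(2), sqrt(3)): integrate 2 against the kernel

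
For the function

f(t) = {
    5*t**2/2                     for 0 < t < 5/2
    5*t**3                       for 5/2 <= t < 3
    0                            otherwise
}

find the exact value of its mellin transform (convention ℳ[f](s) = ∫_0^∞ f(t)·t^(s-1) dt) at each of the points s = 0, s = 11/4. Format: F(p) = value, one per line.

slice at 5/2, transform all 2 pieces, and sum them
∫ 5*t**2/2·t^(s-1) over [0, 5/2)
on [5/2, 3) integrate f = 5*t**3 against the kernel

F(0) = 1285/48
F(11/4) = -28125*2**(1/4)*5**(3/4)/874 + 4860*3**(3/4)/23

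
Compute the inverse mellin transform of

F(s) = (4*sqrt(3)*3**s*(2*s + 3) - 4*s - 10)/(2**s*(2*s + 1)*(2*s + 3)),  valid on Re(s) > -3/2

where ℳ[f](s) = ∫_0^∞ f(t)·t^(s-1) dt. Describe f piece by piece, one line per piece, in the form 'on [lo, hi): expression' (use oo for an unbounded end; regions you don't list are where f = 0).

remove the common scale on t first: t**(3/2) on [0, 1); 2*sqrt(t) on [1, 3)
breakpoints 1/2: one integral from each of the 2 segments
∫ 2*sqrt(2)*t**(3/2)·t^(s-1) over [0, 1/2)
for t in [1/2, 3/2): the term is ∫ 2*sqrt(2)*sqrt(t)·t^(s-1)

on [0, 1/2): 2*sqrt(2)*t**(3/2)
on [1/2, 3/2): 2*sqrt(2)*sqrt(t)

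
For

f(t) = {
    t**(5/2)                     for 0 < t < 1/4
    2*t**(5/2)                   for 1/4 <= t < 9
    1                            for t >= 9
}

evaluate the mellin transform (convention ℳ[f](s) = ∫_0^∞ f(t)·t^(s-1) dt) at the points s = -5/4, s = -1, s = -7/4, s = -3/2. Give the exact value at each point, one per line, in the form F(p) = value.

F(-5/4) = sqrt(2)*(-27 + 1948*sqrt(6))/270
F(-1) = 1297/36
F(-7/4) = sqrt(2)*(-189 + 2270*sqrt(6))/567
F(-3/2) = 5759/324

strip the shared t-power: sqrt(t) on [0, 1/4); 2*sqrt(t) on [1/4, 9); t**(-2) on [9, ∞)
back out the power substitution: t on [0, 1/2); 2*t on [1/2, 3); t**(-4) on [3, ∞)
linearity at 1/4, 9 turns ℳ[f](s) into 3 summed integrals
on [0, 1/4): add ∫ t**(5/2)·t^(s-1) dt
∫ over [1/4, 9) of 2*t**(5/2)·t^(s-1) joins the sum
the [9, ∞) slice contributes ∫ 1·t^(s-1) dt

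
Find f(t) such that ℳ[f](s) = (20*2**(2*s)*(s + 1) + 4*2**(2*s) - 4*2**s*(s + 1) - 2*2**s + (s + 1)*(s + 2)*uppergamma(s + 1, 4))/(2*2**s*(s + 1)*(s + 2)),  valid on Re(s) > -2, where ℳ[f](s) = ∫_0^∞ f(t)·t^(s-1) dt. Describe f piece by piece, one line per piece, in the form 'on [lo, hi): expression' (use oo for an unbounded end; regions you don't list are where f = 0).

back out the shared t-power: t on [0, 1); 2*t + 1 on [1, 2); exp(-2*t) on [2, ∞)
breakpoints 1, 2: one integral from each of the 3 segments
on [0, 1): add ∫ t**2·t^(s-1) dt
the [1, 2) slice contributes ∫ t*(2*t + 1)·t^(s-1) dt
the [2, ∞) slice contributes ∫ t*exp(-2*t)·t^(s-1) dt

on [0, 1): t**2
on [1, 2): t*(2*t + 1)
on [2, oo): t*exp(-2*t)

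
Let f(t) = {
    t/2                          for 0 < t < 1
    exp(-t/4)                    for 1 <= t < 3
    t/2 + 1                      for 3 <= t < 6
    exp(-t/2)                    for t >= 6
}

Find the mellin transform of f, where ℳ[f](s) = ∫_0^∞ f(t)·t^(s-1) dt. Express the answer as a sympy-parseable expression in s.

back out the common scale on t: t on [0, 1/2); exp(-t/2) on [1/2, 3/2); t + 1 on [3/2, 3); …
summing 4 kernel integrals split by 1, 3, 6 yields ℳ[f](s)
piece [0, 1): integrate t/2 against the kernel
on [1, 3): add ∫ exp(-t/4)·t^(s-1) dt
∫ over [3, 6) of (t/2 + 1)·t^(s-1) joins the sum
∫ over [6, ∞) of exp(-t/2)·t^(s-1) joins the sum

(2*2**s*s*(s + 1)*uppergamma(s, 3) - 5*3**s*s - 2*3**s + 2*4**s*s*(s + 1)*uppergamma(s, 1/4) - 2*4**s*s*(s + 1)*uppergamma(s, 3/4) + 8*6**s*s + 2*6**s + s)/(2*s*(s + 1))
  Re(s) > -1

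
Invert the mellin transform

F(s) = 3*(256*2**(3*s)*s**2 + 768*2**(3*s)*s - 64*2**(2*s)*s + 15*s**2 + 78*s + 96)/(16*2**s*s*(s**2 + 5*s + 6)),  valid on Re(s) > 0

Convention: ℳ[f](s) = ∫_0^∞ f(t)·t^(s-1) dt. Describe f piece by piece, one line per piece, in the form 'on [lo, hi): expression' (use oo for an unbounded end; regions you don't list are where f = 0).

on [0, 1/2): 3
on [1/2, 2): 3*t**3/2
on [2, 4): 3*t**2

the 3 pieces separated at 1/2, 2 each add one integral
over [0, 1/2), the kernel integral of 3 enters the sum
on [1/2, 2) integrate f = 3*t**3/2 against the kernel
on [2, 4): add ∫ 3*t**2·t^(s-1) dt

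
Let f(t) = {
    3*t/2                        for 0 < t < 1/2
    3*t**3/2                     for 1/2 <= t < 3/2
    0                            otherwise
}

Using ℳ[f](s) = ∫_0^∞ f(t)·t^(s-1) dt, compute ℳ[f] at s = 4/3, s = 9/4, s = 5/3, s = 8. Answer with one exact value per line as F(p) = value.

slice at 1/2, transform all 2 pieces, and sum them
[0, 1/2) adds the kernel integral of 3*t/2
on [1/2, 3/2) integrate f = 3*t**3/2 against the kernel

F(4/3) = 81*2**(2/3)*(5 + 63*3**(1/3))/5824
F(9/4) = 2**(3/4)*(71 + 3159*3**(1/4))/2912
F(5/3) = 27*2**(1/3)*(2 + 27*3**(2/3))/896
F(8) = 797179/67584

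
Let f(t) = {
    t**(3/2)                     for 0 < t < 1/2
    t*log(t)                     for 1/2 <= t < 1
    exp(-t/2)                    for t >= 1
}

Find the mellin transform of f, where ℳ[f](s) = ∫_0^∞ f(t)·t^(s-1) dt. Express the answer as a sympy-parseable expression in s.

the 3 pieces separated at 1/2, 1 each add one integral
segment 0 to 1/2 holds t**(3/2); add its integral
∫ over [1/2, 1) of t*log(t)·t^(s-1) joins the sum
the [1, ∞) slice contributes ∫ exp(-t/2)·t^(s-1) dt

(2*2**(2*s)*(2*s + 3)*(s**2 + 2*s + 1)*uppergamma(s, 1/2) - 2*2**s*(2*s + 3) + s*(2*s + 3)*log(2) + 2*s + (2*s + 3)*log(2) + sqrt(2)*(s**2 + 2*s + 1) + 3)/(2*2**s*(2*s + 3)*(s**2 + 2*s + 1))
  Re(s) > -3/2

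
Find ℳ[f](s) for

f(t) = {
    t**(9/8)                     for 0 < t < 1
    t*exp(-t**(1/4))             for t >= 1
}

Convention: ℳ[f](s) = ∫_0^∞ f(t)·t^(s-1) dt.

4*((8*s + 9)*uppergamma(4*s + 4, 1) + 2)/(8*s + 9)
  Re(s) > -9/8

back out the shared t-power: t**(1/8) on [0, 1); exp(-t**(1/4)) on [1, ∞)
strip the power substitution: t**(1/4) on [0, 1); exp(-sqrt(t)) on [1, ∞)
invert the power substitution to get sqrt(t) on [0, 1); exp(-t) on [1, ∞)
decompose at 1; ℳ[f](s) sums the 2 pieces' integrals
∫ over [0, 1) of t**(9/8)·t^(s-1) joins the sum
for t in [1, ∞): the term is ∫ t*exp(-t**(1/4))·t^(s-1)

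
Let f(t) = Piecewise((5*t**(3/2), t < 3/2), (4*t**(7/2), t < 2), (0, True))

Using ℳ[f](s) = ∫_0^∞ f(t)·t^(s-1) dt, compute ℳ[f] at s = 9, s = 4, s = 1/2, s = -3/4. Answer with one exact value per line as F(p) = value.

summing 2 kernel integrals split by 3/2 yields ℳ[f](s)
∫ 5*t**(3/2)·t^(s-1) over [0, 3/2)
between 3/2 and 2 the integrand is 4*t**(7/2)·t^(s-1)

F(9) = -19683*sqrt(6)/2800 + 32768*sqrt(2)/25
F(4) = -243*sqrt(6)/220 + 1024*sqrt(2)/15
F(1/2) = 265/16
F(-3/4) = 8*2**(1/4)*(7*3**(3/4) + 24*sqrt(2))/33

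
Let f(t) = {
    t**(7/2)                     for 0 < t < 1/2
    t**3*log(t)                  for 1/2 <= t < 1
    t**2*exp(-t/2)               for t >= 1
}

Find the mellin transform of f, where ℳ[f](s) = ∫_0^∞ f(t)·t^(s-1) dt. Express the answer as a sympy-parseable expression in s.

peel off the shared t-power: t**(3/2) on [0, 1/2); t*log(t) on [1/2, 1); exp(-t/2) on [1, ∞)
linearity at 1/2, 1 turns ℳ[f](s) into 3 summed integrals
segment [0, 1/2) carries t**(7/2); integrate it
over [1/2, 1), the kernel integral of t**3*log(t) enters the sum
on [1, ∞): add ∫ t**2*exp(-t/2)·t^(s-1) dt

(32*2**(2*s)*(2*s + 7)*(2*s + (s + 2)**2 + 5)*uppergamma(s + 2, 1/2) - 8*2**s*(2*s + 7) + 2*s + (s + 2)*(2*s + 7)*log(2) + (2*s + 7)*log(2) + sqrt(2)*(2*s + (s + 2)**2 + 5) + 7)/(8*2**s*(2*s + 7)*(2*s + (s + 2)**2 + 5))
  Re(s) > -7/2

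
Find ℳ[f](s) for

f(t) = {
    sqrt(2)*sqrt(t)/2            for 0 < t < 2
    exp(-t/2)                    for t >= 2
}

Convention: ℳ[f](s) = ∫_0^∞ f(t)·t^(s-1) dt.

remove the common scale on t first: sqrt(t) on [0, 1); exp(-t) on [1, ∞)
integrate the 2 segments split at 2, then add the results
on [0, 2) integrate f = sqrt(2)*sqrt(t)/2 against the kernel
over [2, ∞), the kernel integral of exp(-t/2) enters the sum

2**s*((2*s + 1)*uppergamma(s, 1) + 2)/(2*s + 1)
  Re(s) > -1/2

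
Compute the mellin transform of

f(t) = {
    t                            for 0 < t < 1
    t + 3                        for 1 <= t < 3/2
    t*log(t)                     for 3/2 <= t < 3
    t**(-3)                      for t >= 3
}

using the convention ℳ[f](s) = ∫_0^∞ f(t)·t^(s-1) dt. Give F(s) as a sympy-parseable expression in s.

breakpoints 1, 3/2, 3: one integral from each of the 4 segments
segment 0 to 1 holds t; add its integral
on [1, 3/2): add ∫ (t + 3)·t^(s-1) dt
between 3/2 and 3 the integrand is t*log(t)·t^(s-1)
over [3, ∞), the kernel integral of t**(-3) enters the sum

(-162*2**s*s*(s - 3)*(s**2 + 2*s + 1) - 162*2**s*(s - 3)*(s**2 + 2*s + 1) - 81*3**s*s**2*(s - 3)*(s + 1)*log(3) + 81*3**s*s**2*(s - 3)*(s + 1)*log(2) - 81*3**s*s*(s - 3)*(s + 1)*log(3) + 81*3**s*s*(s - 3)*(s + 1)*log(2) + 81*3**s*s*(s - 3)*(s + 1) + 243*3**s*s*(s - 3)*(s**2 + 2*s + 1) + 162*3**s*(s - 3)*(s**2 + 2*s + 1) + 162*6**s*s**2*(s - 3)*(s + 1)*log(3) - 162*6**s*s*(s - 3)*(s + 1) + 162*6**s*s*(s - 3)*(s + 1)*log(3) - 2*6**s*s*(s + 1)*(s**2 + 2*s + 1))/(54*2**s*s*(s - 3)*(s + 1)*(s**2 + 2*s + 1))
  -1 < Re(s) < 3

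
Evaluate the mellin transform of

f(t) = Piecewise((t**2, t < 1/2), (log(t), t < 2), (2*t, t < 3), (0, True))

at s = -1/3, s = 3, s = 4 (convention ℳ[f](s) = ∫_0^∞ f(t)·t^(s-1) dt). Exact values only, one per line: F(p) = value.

F(-1/3) = 3*2**(1/3)*(-50*2**(1/3) - log(2**(10*2**(1/3) + 20)) + 10*6**(2/3) + 61)/20
F(3) = 65*log(2)/24 + 5061/160
F(4) = 257*log(2)/64 + 320281/3840

the 3 pieces separated at 1/2, 2 each add one integral
over [0, 1/2), the kernel integral of t**2 enters the sum
∫ over [1/2, 2) of log(t)·t^(s-1) joins the sum
between 2 and 3 the integrand is 2*t·t^(s-1)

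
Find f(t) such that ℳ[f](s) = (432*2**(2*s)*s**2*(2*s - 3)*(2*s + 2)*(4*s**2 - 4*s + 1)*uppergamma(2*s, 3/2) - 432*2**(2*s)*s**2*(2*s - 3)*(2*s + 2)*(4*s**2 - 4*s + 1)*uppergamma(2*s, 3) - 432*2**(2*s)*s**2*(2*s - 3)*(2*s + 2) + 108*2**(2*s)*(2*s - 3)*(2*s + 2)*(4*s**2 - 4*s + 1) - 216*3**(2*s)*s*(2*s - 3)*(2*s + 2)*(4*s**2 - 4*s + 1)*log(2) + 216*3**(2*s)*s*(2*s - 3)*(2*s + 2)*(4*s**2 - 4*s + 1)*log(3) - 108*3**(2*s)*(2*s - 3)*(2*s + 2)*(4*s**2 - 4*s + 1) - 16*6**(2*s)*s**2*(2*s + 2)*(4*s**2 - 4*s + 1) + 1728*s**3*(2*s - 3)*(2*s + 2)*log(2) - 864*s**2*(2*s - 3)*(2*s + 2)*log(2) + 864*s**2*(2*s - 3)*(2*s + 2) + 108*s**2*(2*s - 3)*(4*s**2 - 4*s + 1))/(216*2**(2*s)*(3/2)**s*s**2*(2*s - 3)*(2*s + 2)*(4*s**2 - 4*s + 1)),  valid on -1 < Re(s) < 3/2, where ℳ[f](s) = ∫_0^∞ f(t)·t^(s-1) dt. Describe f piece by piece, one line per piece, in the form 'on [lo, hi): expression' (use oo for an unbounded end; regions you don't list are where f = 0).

on [0, 1/6): 3*t/2
on [1/6, 2/3): sqrt(6)*log(sqrt(6)*sqrt(t)/2)/(3*sqrt(t))
on [2/3, 3/2): log(sqrt(6)*sqrt(t)/2)
on [3/2, 6): exp(-sqrt(6)*sqrt(t)/2)
on [6, oo): 2*sqrt(6)/(9*t**(3/2))

remove the common scale on t first: t on [0, 1/4); log(sqrt(t))/sqrt(t) on [1/4, 1); log(sqrt(t)) on [1, 9/4); …
peel off the power substitution: t**2 on [0, 1/2); log(t)/t on [1/2, 1); log(t) on [1, 3/2); …
f breaks at 1/6, 2/3, 3/2, 6 into 5 integrals to sum
on [0, 1/6) integrate f = 3*t/2 against the kernel
∫ over [1/6, 2/3) of sqrt(6)*log(sqrt(6)*sqrt(t)/2)/(3*sqrt(t))·t^(s-1) joins the sum
the [2/3, 3/2) slice contributes ∫ log(sqrt(6)*sqrt(t)/2)·t^(s-1) dt
piece [3/2, 6): integrate exp(-sqrt(6)*sqrt(t)/2) against the kernel
segment 6 to ∞ holds 2*sqrt(6)/(9*t**(3/2)); add its integral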